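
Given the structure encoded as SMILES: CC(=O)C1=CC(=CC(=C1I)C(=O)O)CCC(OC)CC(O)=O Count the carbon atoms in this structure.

15

Count every carbon token in the SMILES (each C, including those in ring-closure positions and inside branches).
Carbon count: 15.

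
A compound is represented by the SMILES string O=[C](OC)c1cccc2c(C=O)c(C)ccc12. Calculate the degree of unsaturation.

Molecular formula: C14H12O3.
DoU = (2C + 2 + N − H − X) / 2, where X is the halogen count and O/S are ignored.
    = (2·14 + 2 + 0 − 12 − 0) / 2 = 18 / 2 = 9.

9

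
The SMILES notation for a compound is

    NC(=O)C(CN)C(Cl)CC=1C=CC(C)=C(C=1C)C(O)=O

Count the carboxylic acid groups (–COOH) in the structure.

1

The carboxylic acid motif appears at heavy-atom position 18 in the SMILES.
Other groups present: 1 amide, 1 primary amine.
Carboxylic acid count: 1.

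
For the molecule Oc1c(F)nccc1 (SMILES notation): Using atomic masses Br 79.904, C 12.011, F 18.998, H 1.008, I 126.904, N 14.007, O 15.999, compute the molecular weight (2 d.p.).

First, the molecular formula is C5H4FNO (counting implicit H from valence).
  C: 5 × 12.011 = 60.055
  F: 1 × 18.998 = 18.998
  H: 4 × 1.008 = 4.032
  N: 1 × 14.007 = 14.007
  O: 1 × 15.999 = 15.999
Sum: 5×12.011 + 1×18.998 + 4×1.008 + 1×14.007 + 1×15.999 = 113.091 → 113.09 g/mol.

113.09 g/mol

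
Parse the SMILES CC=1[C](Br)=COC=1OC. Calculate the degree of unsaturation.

Molecular formula: C6H7BrO2.
DoU = (2C + 2 + N − H − X) / 2, where X is the halogen count and O/S are ignored.
    = (2·6 + 2 + 0 − 7 − 1) / 2 = 6 / 2 = 3.

3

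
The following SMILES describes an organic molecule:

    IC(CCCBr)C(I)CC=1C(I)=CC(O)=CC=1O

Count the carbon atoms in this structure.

12

Count every carbon token in the SMILES (each C, including those in ring-closure positions and inside branches).
Carbon count: 12.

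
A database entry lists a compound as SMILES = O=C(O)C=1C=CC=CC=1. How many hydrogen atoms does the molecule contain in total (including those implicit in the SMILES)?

Walk through each heavy atom and fill implicit hydrogens from standard valence (C 4, N 3, O 2, S 2, halogen 1):
  atom 1: O, bond orders sum to 2 (valence 2) → 0 H
  atom 2: C, bond orders sum to 4 (valence 4) → 0 H
  atom 3: O, bond orders sum to 1 (valence 2) → 1 H
  atom 4: C, bond orders sum to 4 (valence 4) → 0 H
  atom 5: C, bond orders sum to 3 (valence 4) → 1 H
  atom 6: C, bond orders sum to 3 (valence 4) → 1 H
  atom 7: C, bond orders sum to 3 (valence 4) → 1 H
  atom 8: C, bond orders sum to 3 (valence 4) → 1 H
  atom 9: C, bond orders sum to 3 (valence 4) → 1 H
Total hydrogens: 6.

6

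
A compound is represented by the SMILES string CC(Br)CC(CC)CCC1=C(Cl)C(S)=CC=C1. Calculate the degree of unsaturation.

Degree of unsaturation = (number of rings) + (number of π bonds).
Ring closures in the SMILES: 1.
π bonds: 3 double bonds (each 1 DoU) → 3 DoU from unsaturation.
Total DoU = 1 + 3 = 4.

4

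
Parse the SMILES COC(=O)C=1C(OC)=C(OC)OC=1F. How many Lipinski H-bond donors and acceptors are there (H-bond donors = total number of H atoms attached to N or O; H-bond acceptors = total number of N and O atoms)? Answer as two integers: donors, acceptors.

0, 5

Donors: find every N or O and count the H atoms it carries.
  atom 2 (O): bond orders sum to 2 → 0 H
  atom 4 (O): bond orders sum to 2 → 0 H
  atom 7 (O): bond orders sum to 2 → 0 H
  atom 10 (O): bond orders sum to 2 → 0 H
  atom 12 (O): bond orders sum to 2 → 0 H
Lipinski HBD = 0.
Acceptors: N atoms = 0, O atoms = 5 → HBA = 5.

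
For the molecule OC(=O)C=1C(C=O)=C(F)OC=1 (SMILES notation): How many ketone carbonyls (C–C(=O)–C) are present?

Scan the SMILES for the ketone motif — none present.
Groups that are present: 1 aldehyde, 1 carboxylic acid.

0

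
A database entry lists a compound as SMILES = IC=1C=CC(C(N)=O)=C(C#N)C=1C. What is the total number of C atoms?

Count every carbon token in the SMILES (each C, including those in ring-closure positions and inside branches).
Carbon count: 9.

9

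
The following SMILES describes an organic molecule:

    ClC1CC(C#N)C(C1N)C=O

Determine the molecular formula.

C7H9ClN2O

Walk through each heavy atom and fill implicit hydrogens from standard valence (C 4, N 3, O 2, S 2, halogen 1):
  atom 1: Cl (halogen, monovalent) → 0 H
  atom 2: C, bond orders sum to 3 (valence 4) → 1 H
  atom 3: C, bond orders sum to 2 (valence 4) → 2 H
  atom 4: C, bond orders sum to 3 (valence 4) → 1 H
  atom 5: C, bond orders sum to 4 (valence 4) → 0 H
  atom 6: N, bond orders sum to 3 (valence 3) → 0 H
  atom 7: C, bond orders sum to 3 (valence 4) → 1 H
  atom 8: C, bond orders sum to 3 (valence 4) → 1 H
  atom 9: N, bond orders sum to 1 (valence 3) → 2 H
  atom 10: C, bond orders sum to 3 (valence 4) → 1 H
  atom 11: O, bond orders sum to 2 (valence 2) → 0 H
Totals → C:7, H:9, Cl:1, N:2, O:1.
In Hill order: C7H9ClN2O.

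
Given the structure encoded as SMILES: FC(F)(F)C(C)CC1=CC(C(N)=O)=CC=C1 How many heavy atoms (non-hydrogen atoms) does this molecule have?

16

Every atom symbol written in the SMILES (organic subset) is one heavy atom; implicit H are not written.
Heavy atoms by element → C:11, F:3, N:1, O:1.
Total: 16.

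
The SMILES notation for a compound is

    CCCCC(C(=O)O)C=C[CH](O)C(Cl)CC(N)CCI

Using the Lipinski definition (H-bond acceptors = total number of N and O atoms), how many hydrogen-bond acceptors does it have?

N atoms: 1; O atoms: 3.
Lipinski HBA = 1 + 3 = 4.

4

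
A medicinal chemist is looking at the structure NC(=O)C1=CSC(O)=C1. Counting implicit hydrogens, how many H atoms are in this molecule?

Walk through each heavy atom and fill implicit hydrogens from standard valence (C 4, N 3, O 2, S 2, halogen 1):
  atom 1: N, bond orders sum to 1 (valence 3) → 2 H
  atom 2: C, bond orders sum to 4 (valence 4) → 0 H
  atom 3: O, bond orders sum to 2 (valence 2) → 0 H
  atom 4: C, bond orders sum to 4 (valence 4) → 0 H
  atom 5: C, bond orders sum to 3 (valence 4) → 1 H
  atom 6: S, bond orders sum to 2 (valence 2) → 0 H
  atom 7: C, bond orders sum to 4 (valence 4) → 0 H
  atom 8: O, bond orders sum to 1 (valence 2) → 1 H
  atom 9: C, bond orders sum to 3 (valence 4) → 1 H
Total hydrogens: 5.

5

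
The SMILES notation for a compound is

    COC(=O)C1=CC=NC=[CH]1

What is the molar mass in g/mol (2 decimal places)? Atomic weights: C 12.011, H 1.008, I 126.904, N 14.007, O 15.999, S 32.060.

First, the molecular formula is C7H7NO2 (counting implicit H from valence).
  C: 7 × 12.011 = 84.077
  H: 7 × 1.008 = 7.056
  N: 1 × 14.007 = 14.007
  O: 2 × 15.999 = 31.998
Sum: 7×12.011 + 7×1.008 + 1×14.007 + 2×15.999 = 137.138 → 137.14 g/mol.

137.14 g/mol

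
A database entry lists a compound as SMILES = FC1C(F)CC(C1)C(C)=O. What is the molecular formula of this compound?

C7H10F2O

Walk through each heavy atom and fill implicit hydrogens from standard valence (C 4, N 3, O 2, S 2, halogen 1):
  atom 1: F (halogen, monovalent) → 0 H
  atom 2: C, bond orders sum to 3 (valence 4) → 1 H
  atom 3: C, bond orders sum to 3 (valence 4) → 1 H
  atom 4: F (halogen, monovalent) → 0 H
  atom 5: C, bond orders sum to 2 (valence 4) → 2 H
  atom 6: C, bond orders sum to 3 (valence 4) → 1 H
  atom 7: C, bond orders sum to 2 (valence 4) → 2 H
  atom 8: C, bond orders sum to 4 (valence 4) → 0 H
  atom 9: C, bond orders sum to 1 (valence 4) → 3 H
  atom 10: O, bond orders sum to 2 (valence 2) → 0 H
Totals → C:7, H:10, F:2, O:1.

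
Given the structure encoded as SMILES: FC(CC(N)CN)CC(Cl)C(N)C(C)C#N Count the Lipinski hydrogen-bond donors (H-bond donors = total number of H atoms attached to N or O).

Donors: find every N or O and count the H atoms it carries.
  atom 5 (N): bond orders sum to 1 → 2 H
  atom 7 (N): bond orders sum to 1 → 2 H
  atom 12 (N): bond orders sum to 1 → 2 H
  atom 16 (N): bond orders sum to 3 → 0 H
Lipinski HBD = 6.

6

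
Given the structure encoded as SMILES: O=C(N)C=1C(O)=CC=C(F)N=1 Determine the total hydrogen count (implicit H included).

5

Walk through each heavy atom and fill implicit hydrogens from standard valence (C 4, N 3, O 2, S 2, halogen 1):
  atom 1: O, bond orders sum to 2 (valence 2) → 0 H
  atom 2: C, bond orders sum to 4 (valence 4) → 0 H
  atom 3: N, bond orders sum to 1 (valence 3) → 2 H
  atom 4: C, bond orders sum to 4 (valence 4) → 0 H
  atom 5: C, bond orders sum to 4 (valence 4) → 0 H
  atom 6: O, bond orders sum to 1 (valence 2) → 1 H
  atom 7: C, bond orders sum to 3 (valence 4) → 1 H
  atom 8: C, bond orders sum to 3 (valence 4) → 1 H
  atom 9: C, bond orders sum to 4 (valence 4) → 0 H
  atom 10: F (halogen, monovalent) → 0 H
  atom 11: N, bond orders sum to 3 (valence 3) → 0 H
Total hydrogens: 5.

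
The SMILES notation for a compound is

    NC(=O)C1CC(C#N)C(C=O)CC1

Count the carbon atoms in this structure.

9

Count every carbon token in the SMILES (each C, including those in ring-closure positions and inside branches).
Carbon count: 9.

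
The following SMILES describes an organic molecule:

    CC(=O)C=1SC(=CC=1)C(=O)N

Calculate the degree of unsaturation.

Molecular formula: C7H7NO2S.
DoU = (2C + 2 + N − H − X) / 2, where X is the halogen count and O/S are ignored.
    = (2·7 + 2 + 1 − 7 − 0) / 2 = 10 / 2 = 5.

5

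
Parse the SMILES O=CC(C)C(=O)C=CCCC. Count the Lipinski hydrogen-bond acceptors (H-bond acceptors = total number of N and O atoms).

2

N atoms: 0; O atoms: 2.
Lipinski HBA = 0 + 2 = 2.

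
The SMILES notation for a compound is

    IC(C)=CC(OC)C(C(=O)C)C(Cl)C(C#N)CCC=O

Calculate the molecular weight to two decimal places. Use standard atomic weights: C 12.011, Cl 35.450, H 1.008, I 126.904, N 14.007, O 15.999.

First, the molecular formula is C14H19ClINO3 (counting implicit H from valence).
  C: 14 × 12.011 = 168.154
  Cl: 1 × 35.450 = 35.450
  H: 19 × 1.008 = 19.152
  I: 1 × 126.904 = 126.904
  N: 1 × 14.007 = 14.007
  O: 3 × 15.999 = 47.997
Sum: 14×12.011 + 1×35.450 + 19×1.008 + 1×126.904 + 1×14.007 + 3×15.999 = 411.664 → 411.66 g/mol.

411.66 g/mol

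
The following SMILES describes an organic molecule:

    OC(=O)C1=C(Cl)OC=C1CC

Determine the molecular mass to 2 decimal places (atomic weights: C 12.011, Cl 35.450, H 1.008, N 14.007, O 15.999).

174.58 g/mol

First, the molecular formula is C7H7ClO3 (counting implicit H from valence).
  C: 7 × 12.011 = 84.077
  Cl: 1 × 35.450 = 35.450
  H: 7 × 1.008 = 7.056
  O: 3 × 15.999 = 47.997
Sum: 7×12.011 + 1×35.450 + 7×1.008 + 3×15.999 = 174.580 → 174.58 g/mol.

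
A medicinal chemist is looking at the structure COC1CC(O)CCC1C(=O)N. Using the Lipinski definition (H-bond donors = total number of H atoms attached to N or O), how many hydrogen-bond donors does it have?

3

Donors: find every N or O and count the H atoms it carries.
  atom 2 (O): bond orders sum to 2 → 0 H
  atom 6 (O): bond orders sum to 1 → 1 H
  atom 11 (O): bond orders sum to 2 → 0 H
  atom 12 (N): bond orders sum to 1 → 2 H
Lipinski HBD = 3.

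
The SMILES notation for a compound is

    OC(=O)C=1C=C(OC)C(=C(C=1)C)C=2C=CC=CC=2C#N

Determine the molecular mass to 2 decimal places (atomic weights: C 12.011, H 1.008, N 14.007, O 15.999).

267.28 g/mol

First, the molecular formula is C16H13NO3 (counting implicit H from valence).
  C: 16 × 12.011 = 192.176
  H: 13 × 1.008 = 13.104
  N: 1 × 14.007 = 14.007
  O: 3 × 15.999 = 47.997
Sum: 16×12.011 + 13×1.008 + 1×14.007 + 3×15.999 = 267.284 → 267.28 g/mol.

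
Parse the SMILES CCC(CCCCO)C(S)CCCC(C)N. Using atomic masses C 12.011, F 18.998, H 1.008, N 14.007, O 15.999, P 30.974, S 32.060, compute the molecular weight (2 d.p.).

First, the molecular formula is C13H29NOS (counting implicit H from valence).
  C: 13 × 12.011 = 156.143
  H: 29 × 1.008 = 29.232
  N: 1 × 14.007 = 14.007
  O: 1 × 15.999 = 15.999
  S: 1 × 32.060 = 32.060
Sum: 13×12.011 + 29×1.008 + 1×14.007 + 1×15.999 + 1×32.060 = 247.441 → 247.44 g/mol.

247.44 g/mol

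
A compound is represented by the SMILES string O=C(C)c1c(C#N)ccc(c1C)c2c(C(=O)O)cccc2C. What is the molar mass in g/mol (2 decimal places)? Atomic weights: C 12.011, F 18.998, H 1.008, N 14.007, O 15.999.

293.32 g/mol

First, the molecular formula is C18H15NO3 (counting implicit H from valence).
  C: 18 × 12.011 = 216.198
  H: 15 × 1.008 = 15.120
  N: 1 × 14.007 = 14.007
  O: 3 × 15.999 = 47.997
Sum: 18×12.011 + 15×1.008 + 1×14.007 + 3×15.999 = 293.322 → 293.32 g/mol.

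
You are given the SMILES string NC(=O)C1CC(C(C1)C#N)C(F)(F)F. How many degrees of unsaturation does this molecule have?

Molecular formula: C8H9F3N2O.
DoU = (2C + 2 + N − H − X) / 2, where X is the halogen count and O/S are ignored.
    = (2·8 + 2 + 2 − 9 − 3) / 2 = 8 / 2 = 4.

4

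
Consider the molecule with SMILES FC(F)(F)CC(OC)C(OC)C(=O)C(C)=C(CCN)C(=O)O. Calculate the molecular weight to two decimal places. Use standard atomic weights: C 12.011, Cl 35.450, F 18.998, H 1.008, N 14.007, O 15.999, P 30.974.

First, the molecular formula is C13H20F3NO5 (counting implicit H from valence).
  C: 13 × 12.011 = 156.143
  F: 3 × 18.998 = 56.994
  H: 20 × 1.008 = 20.160
  N: 1 × 14.007 = 14.007
  O: 5 × 15.999 = 79.995
Sum: 13×12.011 + 3×18.998 + 20×1.008 + 1×14.007 + 5×15.999 = 327.299 → 327.30 g/mol.

327.30 g/mol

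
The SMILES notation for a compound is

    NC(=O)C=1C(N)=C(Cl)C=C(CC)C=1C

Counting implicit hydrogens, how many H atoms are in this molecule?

Walk through each heavy atom and fill implicit hydrogens from standard valence (C 4, N 3, O 2, S 2, halogen 1):
  atom 1: N, bond orders sum to 1 (valence 3) → 2 H
  atom 2: C, bond orders sum to 4 (valence 4) → 0 H
  atom 3: O, bond orders sum to 2 (valence 2) → 0 H
  atom 4: C, bond orders sum to 4 (valence 4) → 0 H
  atom 5: C, bond orders sum to 4 (valence 4) → 0 H
  atom 6: N, bond orders sum to 1 (valence 3) → 2 H
  atom 7: C, bond orders sum to 4 (valence 4) → 0 H
  atom 8: Cl (halogen, monovalent) → 0 H
  atom 9: C, bond orders sum to 3 (valence 4) → 1 H
  atom 10: C, bond orders sum to 4 (valence 4) → 0 H
  atom 11: C, bond orders sum to 2 (valence 4) → 2 H
  atom 12: C, bond orders sum to 1 (valence 4) → 3 H
  atom 13: C, bond orders sum to 4 (valence 4) → 0 H
  atom 14: C, bond orders sum to 1 (valence 4) → 3 H
Total hydrogens: 13.

13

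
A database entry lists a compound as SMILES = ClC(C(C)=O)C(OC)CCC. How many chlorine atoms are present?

Scan the SMILES for Cl atoms (remember two-letter symbols like Cl and Br are single atoms).
Chlorine count: 1.

1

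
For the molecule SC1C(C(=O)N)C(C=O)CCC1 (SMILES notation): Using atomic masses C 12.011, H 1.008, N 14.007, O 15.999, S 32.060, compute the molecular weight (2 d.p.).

187.26 g/mol

First, the molecular formula is C8H13NO2S (counting implicit H from valence).
  C: 8 × 12.011 = 96.088
  H: 13 × 1.008 = 13.104
  N: 1 × 14.007 = 14.007
  O: 2 × 15.999 = 31.998
  S: 1 × 32.060 = 32.060
Sum: 8×12.011 + 13×1.008 + 1×14.007 + 2×15.999 + 1×32.060 = 187.257 → 187.26 g/mol.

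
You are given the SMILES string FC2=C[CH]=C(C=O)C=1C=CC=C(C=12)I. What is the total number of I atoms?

Scan the SMILES for I atoms (remember two-letter symbols like Cl and Br are single atoms).
Iodine count: 1.

1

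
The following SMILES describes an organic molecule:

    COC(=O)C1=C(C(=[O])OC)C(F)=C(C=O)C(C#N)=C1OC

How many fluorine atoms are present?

1

Scan the SMILES for F atoms (remember two-letter symbols like Cl and Br are single atoms).
Fluorine count: 1.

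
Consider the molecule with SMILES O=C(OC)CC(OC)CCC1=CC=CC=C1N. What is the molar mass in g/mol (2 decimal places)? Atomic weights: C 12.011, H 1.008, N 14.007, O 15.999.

First, the molecular formula is C13H19NO3 (counting implicit H from valence).
  C: 13 × 12.011 = 156.143
  H: 19 × 1.008 = 19.152
  N: 1 × 14.007 = 14.007
  O: 3 × 15.999 = 47.997
Sum: 13×12.011 + 19×1.008 + 1×14.007 + 3×15.999 = 237.299 → 237.30 g/mol.

237.30 g/mol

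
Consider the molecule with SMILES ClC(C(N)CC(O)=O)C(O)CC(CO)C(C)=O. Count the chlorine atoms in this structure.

Scan the SMILES for Cl atoms (remember two-letter symbols like Cl and Br are single atoms).
Chlorine count: 1.

1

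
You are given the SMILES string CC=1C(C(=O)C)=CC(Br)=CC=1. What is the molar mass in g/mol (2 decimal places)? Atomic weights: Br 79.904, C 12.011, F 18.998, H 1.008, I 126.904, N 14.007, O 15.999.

First, the molecular formula is C9H9BrO (counting implicit H from valence).
  Br: 1 × 79.904 = 79.904
  C: 9 × 12.011 = 108.099
  H: 9 × 1.008 = 9.072
  O: 1 × 15.999 = 15.999
Sum: 1×79.904 + 9×12.011 + 9×1.008 + 1×15.999 = 213.074 → 213.07 g/mol.

213.07 g/mol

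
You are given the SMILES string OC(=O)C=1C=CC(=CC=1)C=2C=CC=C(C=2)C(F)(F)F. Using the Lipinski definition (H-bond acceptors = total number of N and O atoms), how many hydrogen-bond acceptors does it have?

N atoms: 0; O atoms: 2.
Lipinski HBA = 0 + 2 = 2.

2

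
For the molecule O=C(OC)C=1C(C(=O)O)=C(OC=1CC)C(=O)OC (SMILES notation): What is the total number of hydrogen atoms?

Walk through each heavy atom and fill implicit hydrogens from standard valence (C 4, N 3, O 2, S 2, halogen 1):
  atom 1: O, bond orders sum to 2 (valence 2) → 0 H
  atom 2: C, bond orders sum to 4 (valence 4) → 0 H
  atom 3: O, bond orders sum to 2 (valence 2) → 0 H
  atom 4: C, bond orders sum to 1 (valence 4) → 3 H
  atom 5: C, bond orders sum to 4 (valence 4) → 0 H
  atom 6: C, bond orders sum to 4 (valence 4) → 0 H
  atom 7: C, bond orders sum to 4 (valence 4) → 0 H
  atom 8: O, bond orders sum to 2 (valence 2) → 0 H
  atom 9: O, bond orders sum to 1 (valence 2) → 1 H
  atom 10: C, bond orders sum to 4 (valence 4) → 0 H
  atom 11: O, bond orders sum to 2 (valence 2) → 0 H
  atom 12: C, bond orders sum to 4 (valence 4) → 0 H
  atom 13: C, bond orders sum to 2 (valence 4) → 2 H
  atom 14: C, bond orders sum to 1 (valence 4) → 3 H
  atom 15: C, bond orders sum to 4 (valence 4) → 0 H
  atom 16: O, bond orders sum to 2 (valence 2) → 0 H
  atom 17: O, bond orders sum to 2 (valence 2) → 0 H
  atom 18: C, bond orders sum to 1 (valence 4) → 3 H
Total hydrogens: 12.

12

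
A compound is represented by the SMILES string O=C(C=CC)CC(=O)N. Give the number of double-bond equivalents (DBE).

Degree of unsaturation = (number of rings) + (number of π bonds).
Ring closures in the SMILES: 0.
π bonds: 3 double bonds (each 1 DoU) → 3 DoU from unsaturation.
Total DoU = 0 + 3 = 3.

3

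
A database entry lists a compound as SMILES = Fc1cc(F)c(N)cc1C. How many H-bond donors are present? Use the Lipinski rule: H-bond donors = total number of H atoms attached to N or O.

Donors: find every N or O and count the H atoms it carries.
  atom 7 (N): bond orders sum to 1 → 2 H
Lipinski HBD = 2.

2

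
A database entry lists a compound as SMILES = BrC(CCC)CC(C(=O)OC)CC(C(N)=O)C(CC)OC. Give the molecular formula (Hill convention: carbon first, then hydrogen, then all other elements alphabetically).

Walk through each heavy atom and fill implicit hydrogens from standard valence (C 4, N 3, O 2, S 2, halogen 1):
  atom 1: Br (halogen, monovalent) → 0 H
  atom 2: C, bond orders sum to 3 (valence 4) → 1 H
  atom 3: C, bond orders sum to 2 (valence 4) → 2 H
  atom 4: C, bond orders sum to 2 (valence 4) → 2 H
  atom 5: C, bond orders sum to 1 (valence 4) → 3 H
  atom 6: C, bond orders sum to 2 (valence 4) → 2 H
  atom 7: C, bond orders sum to 3 (valence 4) → 1 H
  atom 8: C, bond orders sum to 4 (valence 4) → 0 H
  atom 9: O, bond orders sum to 2 (valence 2) → 0 H
  atom 10: O, bond orders sum to 2 (valence 2) → 0 H
  atom 11: C, bond orders sum to 1 (valence 4) → 3 H
  atom 12: C, bond orders sum to 2 (valence 4) → 2 H
  atom 13: C, bond orders sum to 3 (valence 4) → 1 H
  atom 14: C, bond orders sum to 4 (valence 4) → 0 H
  atom 15: N, bond orders sum to 1 (valence 3) → 2 H
  atom 16: O, bond orders sum to 2 (valence 2) → 0 H
  atom 17: C, bond orders sum to 3 (valence 4) → 1 H
  atom 18: C, bond orders sum to 2 (valence 4) → 2 H
  atom 19: C, bond orders sum to 1 (valence 4) → 3 H
  atom 20: O, bond orders sum to 2 (valence 2) → 0 H
  atom 21: C, bond orders sum to 1 (valence 4) → 3 H
Totals → C:15, H:28, Br:1, N:1, O:4.
In Hill order: C15H28BrNO4.

C15H28BrNO4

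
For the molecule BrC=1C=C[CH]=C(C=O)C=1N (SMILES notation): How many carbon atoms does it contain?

7

Count every carbon token in the SMILES (each C, including those in ring-closure positions and inside branches).
Carbon count: 7.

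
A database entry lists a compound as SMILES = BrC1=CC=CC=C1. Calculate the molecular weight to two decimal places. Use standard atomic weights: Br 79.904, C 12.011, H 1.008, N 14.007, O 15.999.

157.01 g/mol

First, the molecular formula is C6H5Br (counting implicit H from valence).
  Br: 1 × 79.904 = 79.904
  C: 6 × 12.011 = 72.066
  H: 5 × 1.008 = 5.040
Sum: 1×79.904 + 6×12.011 + 5×1.008 = 157.010 → 157.01 g/mol.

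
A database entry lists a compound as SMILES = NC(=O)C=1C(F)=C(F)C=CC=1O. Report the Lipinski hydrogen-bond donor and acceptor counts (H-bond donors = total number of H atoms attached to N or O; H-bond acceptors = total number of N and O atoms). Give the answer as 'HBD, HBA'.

3, 3

Donors: find every N or O and count the H atoms it carries.
  atom 1 (N): bond orders sum to 1 → 2 H
  atom 3 (O): bond orders sum to 2 → 0 H
  atom 12 (O): bond orders sum to 1 → 1 H
Lipinski HBD = 3.
Acceptors: N atoms = 1, O atoms = 2 → HBA = 3.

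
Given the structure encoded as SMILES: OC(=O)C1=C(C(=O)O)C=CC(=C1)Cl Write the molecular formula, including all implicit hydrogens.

Walk through each heavy atom and fill implicit hydrogens from standard valence (C 4, N 3, O 2, S 2, halogen 1):
  atom 1: O, bond orders sum to 1 (valence 2) → 1 H
  atom 2: C, bond orders sum to 4 (valence 4) → 0 H
  atom 3: O, bond orders sum to 2 (valence 2) → 0 H
  atom 4: C, bond orders sum to 4 (valence 4) → 0 H
  atom 5: C, bond orders sum to 4 (valence 4) → 0 H
  atom 6: C, bond orders sum to 4 (valence 4) → 0 H
  atom 7: O, bond orders sum to 2 (valence 2) → 0 H
  atom 8: O, bond orders sum to 1 (valence 2) → 1 H
  atom 9: C, bond orders sum to 3 (valence 4) → 1 H
  atom 10: C, bond orders sum to 3 (valence 4) → 1 H
  atom 11: C, bond orders sum to 4 (valence 4) → 0 H
  atom 12: C, bond orders sum to 3 (valence 4) → 1 H
  atom 13: Cl (halogen, monovalent) → 0 H
Totals → C:8, H:5, Cl:1, O:4.
In Hill order: C8H5ClO4.

C8H5ClO4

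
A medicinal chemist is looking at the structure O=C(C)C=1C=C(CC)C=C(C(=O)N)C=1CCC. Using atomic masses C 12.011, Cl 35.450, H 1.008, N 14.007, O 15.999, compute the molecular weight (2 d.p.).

233.31 g/mol

First, the molecular formula is C14H19NO2 (counting implicit H from valence).
  C: 14 × 12.011 = 168.154
  H: 19 × 1.008 = 19.152
  N: 1 × 14.007 = 14.007
  O: 2 × 15.999 = 31.998
Sum: 14×12.011 + 19×1.008 + 1×14.007 + 2×15.999 = 233.311 → 233.31 g/mol.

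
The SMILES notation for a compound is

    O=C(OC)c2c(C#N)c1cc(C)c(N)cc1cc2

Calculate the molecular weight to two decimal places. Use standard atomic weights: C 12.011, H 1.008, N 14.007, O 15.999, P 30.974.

240.26 g/mol

First, the molecular formula is C14H12N2O2 (counting implicit H from valence).
  C: 14 × 12.011 = 168.154
  H: 12 × 1.008 = 12.096
  N: 2 × 14.007 = 28.014
  O: 2 × 15.999 = 31.998
Sum: 14×12.011 + 12×1.008 + 2×14.007 + 2×15.999 = 240.262 → 240.26 g/mol.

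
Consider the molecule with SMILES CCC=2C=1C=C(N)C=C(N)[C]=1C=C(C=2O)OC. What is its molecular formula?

Walk through each heavy atom and fill implicit hydrogens from standard valence (C 4, N 3, O 2, S 2, halogen 1):
  atom 1: C, bond orders sum to 1 (valence 4) → 3 H
  atom 2: C, bond orders sum to 2 (valence 4) → 2 H
  atom 3: C, bond orders sum to 4 (valence 4) → 0 H
  atom 4: C, bond orders sum to 4 (valence 4) → 0 H
  atom 5: C, bond orders sum to 3 (valence 4) → 1 H
  atom 6: C, bond orders sum to 4 (valence 4) → 0 H
  atom 7: N, bond orders sum to 1 (valence 3) → 2 H
  atom 8: C, bond orders sum to 3 (valence 4) → 1 H
  atom 9: C, bond orders sum to 4 (valence 4) → 0 H
  atom 10: N, bond orders sum to 1 (valence 3) → 2 H
  atom 11: C with explicit H count 0
  atom 12: C, bond orders sum to 3 (valence 4) → 1 H
  atom 13: C, bond orders sum to 4 (valence 4) → 0 H
  atom 14: C, bond orders sum to 4 (valence 4) → 0 H
  atom 15: O, bond orders sum to 1 (valence 2) → 1 H
  atom 16: O, bond orders sum to 2 (valence 2) → 0 H
  atom 17: C, bond orders sum to 1 (valence 4) → 3 H
Totals → C:13, H:16, N:2, O:2.

C13H16N2O2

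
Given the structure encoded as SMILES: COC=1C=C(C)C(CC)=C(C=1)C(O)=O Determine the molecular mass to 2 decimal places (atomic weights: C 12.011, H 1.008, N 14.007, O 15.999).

First, the molecular formula is C11H14O3 (counting implicit H from valence).
  C: 11 × 12.011 = 132.121
  H: 14 × 1.008 = 14.112
  O: 3 × 15.999 = 47.997
Sum: 11×12.011 + 14×1.008 + 3×15.999 = 194.230 → 194.23 g/mol.

194.23 g/mol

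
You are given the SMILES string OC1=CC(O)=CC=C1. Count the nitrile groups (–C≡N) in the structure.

0

Scan the SMILES for the nitrile motif — none present.
Groups that are present: 2 hydroxyl.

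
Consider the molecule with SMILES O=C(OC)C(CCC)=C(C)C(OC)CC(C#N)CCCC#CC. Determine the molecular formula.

Walk through each heavy atom and fill implicit hydrogens from standard valence (C 4, N 3, O 2, S 2, halogen 1):
  atom 1: O, bond orders sum to 2 (valence 2) → 0 H
  atom 2: C, bond orders sum to 4 (valence 4) → 0 H
  atom 3: O, bond orders sum to 2 (valence 2) → 0 H
  atom 4: C, bond orders sum to 1 (valence 4) → 3 H
  atom 5: C, bond orders sum to 4 (valence 4) → 0 H
  atom 6: C, bond orders sum to 2 (valence 4) → 2 H
  atom 7: C, bond orders sum to 2 (valence 4) → 2 H
  atom 8: C, bond orders sum to 1 (valence 4) → 3 H
  atom 9: C, bond orders sum to 4 (valence 4) → 0 H
  atom 10: C, bond orders sum to 1 (valence 4) → 3 H
  atom 11: C, bond orders sum to 3 (valence 4) → 1 H
  atom 12: O, bond orders sum to 2 (valence 2) → 0 H
  atom 13: C, bond orders sum to 1 (valence 4) → 3 H
  atom 14: C, bond orders sum to 2 (valence 4) → 2 H
  atom 15: C, bond orders sum to 3 (valence 4) → 1 H
  atom 16: C, bond orders sum to 4 (valence 4) → 0 H
  atom 17: N, bond orders sum to 3 (valence 3) → 0 H
  atom 18: C, bond orders sum to 2 (valence 4) → 2 H
  atom 19: C, bond orders sum to 2 (valence 4) → 2 H
  atom 20: C, bond orders sum to 2 (valence 4) → 2 H
  atom 21: C, bond orders sum to 4 (valence 4) → 0 H
  atom 22: C, bond orders sum to 4 (valence 4) → 0 H
  atom 23: C, bond orders sum to 1 (valence 4) → 3 H
Totals → C:19, H:29, N:1, O:3.
In Hill order: C19H29NO3.

C19H29NO3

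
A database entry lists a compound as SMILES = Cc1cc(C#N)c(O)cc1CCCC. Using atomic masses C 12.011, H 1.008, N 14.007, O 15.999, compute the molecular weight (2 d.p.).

189.26 g/mol

First, the molecular formula is C12H15NO (counting implicit H from valence).
  C: 12 × 12.011 = 144.132
  H: 15 × 1.008 = 15.120
  N: 1 × 14.007 = 14.007
  O: 1 × 15.999 = 15.999
Sum: 12×12.011 + 15×1.008 + 1×14.007 + 1×15.999 = 189.258 → 189.26 g/mol.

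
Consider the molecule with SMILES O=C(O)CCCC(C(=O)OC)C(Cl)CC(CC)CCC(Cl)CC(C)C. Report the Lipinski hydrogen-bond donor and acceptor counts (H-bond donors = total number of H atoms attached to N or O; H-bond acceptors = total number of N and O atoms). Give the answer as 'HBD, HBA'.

Donors: find every N or O and count the H atoms it carries.
  atom 1 (O): bond orders sum to 2 → 0 H
  atom 3 (O): bond orders sum to 1 → 1 H
  atom 9 (O): bond orders sum to 2 → 0 H
  atom 10 (O): bond orders sum to 2 → 0 H
Lipinski HBD = 1.
Acceptors: N atoms = 0, O atoms = 4 → HBA = 4.

1, 4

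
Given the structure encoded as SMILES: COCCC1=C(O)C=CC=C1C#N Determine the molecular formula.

Walk through each heavy atom and fill implicit hydrogens from standard valence (C 4, N 3, O 2, S 2, halogen 1):
  atom 1: C, bond orders sum to 1 (valence 4) → 3 H
  atom 2: O, bond orders sum to 2 (valence 2) → 0 H
  atom 3: C, bond orders sum to 2 (valence 4) → 2 H
  atom 4: C, bond orders sum to 2 (valence 4) → 2 H
  atom 5: C, bond orders sum to 4 (valence 4) → 0 H
  atom 6: C, bond orders sum to 4 (valence 4) → 0 H
  atom 7: O, bond orders sum to 1 (valence 2) → 1 H
  atom 8: C, bond orders sum to 3 (valence 4) → 1 H
  atom 9: C, bond orders sum to 3 (valence 4) → 1 H
  atom 10: C, bond orders sum to 3 (valence 4) → 1 H
  atom 11: C, bond orders sum to 4 (valence 4) → 0 H
  atom 12: C, bond orders sum to 4 (valence 4) → 0 H
  atom 13: N, bond orders sum to 3 (valence 3) → 0 H
Totals → C:10, H:11, N:1, O:2.

C10H11NO2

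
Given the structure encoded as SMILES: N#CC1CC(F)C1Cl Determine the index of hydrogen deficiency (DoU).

3

Degree of unsaturation = (number of rings) + (number of π bonds).
Ring closures in the SMILES: 1.
π bonds: 1 triple bond (each 2 DoU) → 2 DoU from unsaturation.
Total DoU = 1 + 2 = 3.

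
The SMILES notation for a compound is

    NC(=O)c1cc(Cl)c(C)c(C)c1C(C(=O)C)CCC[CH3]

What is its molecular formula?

Walk through each heavy atom and fill implicit hydrogens from standard valence (C 4, N 3, O 2, S 2, halogen 1); for lowercase aromatic atoms, an aromatic c carries 1 H when it has two neighbours and 0 H with three, and aromatic n carries 0 H:
  atom 1: N, bond orders sum to 1 (valence 3) → 2 H
  atom 2: C, bond orders sum to 4 (valence 4) → 0 H
  atom 3: O, bond orders sum to 2 (valence 2) → 0 H
  atom 4: aromatic c, 3 neighbours → 0 H
  atom 5: aromatic c, 2 neighbours → 1 H
  atom 6: aromatic c, 3 neighbours → 0 H
  atom 7: Cl (halogen, monovalent) → 0 H
  atom 8: aromatic c, 3 neighbours → 0 H
  atom 9: C, bond orders sum to 1 (valence 4) → 3 H
  atom 10: aromatic c, 3 neighbours → 0 H
  atom 11: C, bond orders sum to 1 (valence 4) → 3 H
  atom 12: aromatic c, 3 neighbours → 0 H
  atom 13: C, bond orders sum to 3 (valence 4) → 1 H
  atom 14: C, bond orders sum to 4 (valence 4) → 0 H
  atom 15: O, bond orders sum to 2 (valence 2) → 0 H
  atom 16: C, bond orders sum to 1 (valence 4) → 3 H
  atom 17: C, bond orders sum to 2 (valence 4) → 2 H
  atom 18: C, bond orders sum to 2 (valence 4) → 2 H
  atom 19: C, bond orders sum to 2 (valence 4) → 2 H
  atom 20: C with explicit H count 3
Totals → C:16, H:22, Cl:1, N:1, O:2.
In Hill order: C16H22ClNO2.

C16H22ClNO2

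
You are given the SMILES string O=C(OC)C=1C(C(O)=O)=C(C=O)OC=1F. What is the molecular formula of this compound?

C8H5FO6

Walk through each heavy atom and fill implicit hydrogens from standard valence (C 4, N 3, O 2, S 2, halogen 1):
  atom 1: O, bond orders sum to 2 (valence 2) → 0 H
  atom 2: C, bond orders sum to 4 (valence 4) → 0 H
  atom 3: O, bond orders sum to 2 (valence 2) → 0 H
  atom 4: C, bond orders sum to 1 (valence 4) → 3 H
  atom 5: C, bond orders sum to 4 (valence 4) → 0 H
  atom 6: C, bond orders sum to 4 (valence 4) → 0 H
  atom 7: C, bond orders sum to 4 (valence 4) → 0 H
  atom 8: O, bond orders sum to 1 (valence 2) → 1 H
  atom 9: O, bond orders sum to 2 (valence 2) → 0 H
  atom 10: C, bond orders sum to 4 (valence 4) → 0 H
  atom 11: C, bond orders sum to 3 (valence 4) → 1 H
  atom 12: O, bond orders sum to 2 (valence 2) → 0 H
  atom 13: O, bond orders sum to 2 (valence 2) → 0 H
  atom 14: C, bond orders sum to 4 (valence 4) → 0 H
  atom 15: F (halogen, monovalent) → 0 H
Totals → C:8, H:5, F:1, O:6.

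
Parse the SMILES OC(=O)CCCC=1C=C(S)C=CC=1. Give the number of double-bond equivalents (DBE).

Degree of unsaturation = (number of rings) + (number of π bonds).
Ring closures in the SMILES: 1.
π bonds: 4 double bonds (each 1 DoU) → 4 DoU from unsaturation.
Total DoU = 1 + 4 = 5.

5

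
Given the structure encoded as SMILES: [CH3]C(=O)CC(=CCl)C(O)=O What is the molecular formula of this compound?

Walk through each heavy atom and fill implicit hydrogens from standard valence (C 4, N 3, O 2, S 2, halogen 1):
  atom 1: C with explicit H count 3
  atom 2: C, bond orders sum to 4 (valence 4) → 0 H
  atom 3: O, bond orders sum to 2 (valence 2) → 0 H
  atom 4: C, bond orders sum to 2 (valence 4) → 2 H
  atom 5: C, bond orders sum to 4 (valence 4) → 0 H
  atom 6: C, bond orders sum to 3 (valence 4) → 1 H
  atom 7: Cl (halogen, monovalent) → 0 H
  atom 8: C, bond orders sum to 4 (valence 4) → 0 H
  atom 9: O, bond orders sum to 1 (valence 2) → 1 H
  atom 10: O, bond orders sum to 2 (valence 2) → 0 H
Totals → C:6, H:7, Cl:1, O:3.

C6H7ClO3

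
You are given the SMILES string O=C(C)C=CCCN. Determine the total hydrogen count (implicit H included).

Walk through each heavy atom and fill implicit hydrogens from standard valence (C 4, N 3, O 2, S 2, halogen 1):
  atom 1: O, bond orders sum to 2 (valence 2) → 0 H
  atom 2: C, bond orders sum to 4 (valence 4) → 0 H
  atom 3: C, bond orders sum to 1 (valence 4) → 3 H
  atom 4: C, bond orders sum to 3 (valence 4) → 1 H
  atom 5: C, bond orders sum to 3 (valence 4) → 1 H
  atom 6: C, bond orders sum to 2 (valence 4) → 2 H
  atom 7: C, bond orders sum to 2 (valence 4) → 2 H
  atom 8: N, bond orders sum to 1 (valence 3) → 2 H
Total hydrogens: 11.

11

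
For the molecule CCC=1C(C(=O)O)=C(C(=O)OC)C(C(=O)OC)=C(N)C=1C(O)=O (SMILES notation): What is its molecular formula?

Walk through each heavy atom and fill implicit hydrogens from standard valence (C 4, N 3, O 2, S 2, halogen 1):
  atom 1: C, bond orders sum to 1 (valence 4) → 3 H
  atom 2: C, bond orders sum to 2 (valence 4) → 2 H
  atom 3: C, bond orders sum to 4 (valence 4) → 0 H
  atom 4: C, bond orders sum to 4 (valence 4) → 0 H
  atom 5: C, bond orders sum to 4 (valence 4) → 0 H
  atom 6: O, bond orders sum to 2 (valence 2) → 0 H
  atom 7: O, bond orders sum to 1 (valence 2) → 1 H
  atom 8: C, bond orders sum to 4 (valence 4) → 0 H
  atom 9: C, bond orders sum to 4 (valence 4) → 0 H
  atom 10: O, bond orders sum to 2 (valence 2) → 0 H
  atom 11: O, bond orders sum to 2 (valence 2) → 0 H
  atom 12: C, bond orders sum to 1 (valence 4) → 3 H
  atom 13: C, bond orders sum to 4 (valence 4) → 0 H
  atom 14: C, bond orders sum to 4 (valence 4) → 0 H
  atom 15: O, bond orders sum to 2 (valence 2) → 0 H
  atom 16: O, bond orders sum to 2 (valence 2) → 0 H
  atom 17: C, bond orders sum to 1 (valence 4) → 3 H
  atom 18: C, bond orders sum to 4 (valence 4) → 0 H
  atom 19: N, bond orders sum to 1 (valence 3) → 2 H
  atom 20: C, bond orders sum to 4 (valence 4) → 0 H
  atom 21: C, bond orders sum to 4 (valence 4) → 0 H
  atom 22: O, bond orders sum to 1 (valence 2) → 1 H
  atom 23: O, bond orders sum to 2 (valence 2) → 0 H
Totals → C:14, H:15, N:1, O:8.

C14H15NO8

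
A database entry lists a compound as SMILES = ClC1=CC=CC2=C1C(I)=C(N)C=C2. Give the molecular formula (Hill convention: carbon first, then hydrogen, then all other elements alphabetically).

Walk through each heavy atom and fill implicit hydrogens from standard valence (C 4, N 3, O 2, S 2, halogen 1):
  atom 1: Cl (halogen, monovalent) → 0 H
  atom 2: C, bond orders sum to 4 (valence 4) → 0 H
  atom 3: C, bond orders sum to 3 (valence 4) → 1 H
  atom 4: C, bond orders sum to 3 (valence 4) → 1 H
  atom 5: C, bond orders sum to 3 (valence 4) → 1 H
  atom 6: C, bond orders sum to 4 (valence 4) → 0 H
  atom 7: C, bond orders sum to 4 (valence 4) → 0 H
  atom 8: C, bond orders sum to 4 (valence 4) → 0 H
  atom 9: I (halogen, monovalent) → 0 H
  atom 10: C, bond orders sum to 4 (valence 4) → 0 H
  atom 11: N, bond orders sum to 1 (valence 3) → 2 H
  atom 12: C, bond orders sum to 3 (valence 4) → 1 H
  atom 13: C, bond orders sum to 3 (valence 4) → 1 H
Totals → C:10, H:7, Cl:1, I:1, N:1.
In Hill order: C10H7ClIN.

C10H7ClIN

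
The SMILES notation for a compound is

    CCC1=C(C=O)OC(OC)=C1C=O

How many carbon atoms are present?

Count every carbon token in the SMILES (each C, including those in ring-closure positions and inside branches).
Carbon count: 9.

9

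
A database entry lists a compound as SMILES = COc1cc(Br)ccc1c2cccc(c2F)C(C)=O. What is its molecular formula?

C15H12BrFO2

Walk through each heavy atom and fill implicit hydrogens from standard valence (C 4, N 3, O 2, S 2, halogen 1); for lowercase aromatic atoms, an aromatic c carries 1 H when it has two neighbours and 0 H with three, and aromatic n carries 0 H:
  atom 1: C, bond orders sum to 1 (valence 4) → 3 H
  atom 2: O, bond orders sum to 2 (valence 2) → 0 H
  atom 3: aromatic c, 3 neighbours → 0 H
  atom 4: aromatic c, 2 neighbours → 1 H
  atom 5: aromatic c, 3 neighbours → 0 H
  atom 6: Br (halogen, monovalent) → 0 H
  atom 7: aromatic c, 2 neighbours → 1 H
  atom 8: aromatic c, 2 neighbours → 1 H
  atom 9: aromatic c, 3 neighbours → 0 H
  atom 10: aromatic c, 3 neighbours → 0 H
  atom 11: aromatic c, 2 neighbours → 1 H
  atom 12: aromatic c, 2 neighbours → 1 H
  atom 13: aromatic c, 2 neighbours → 1 H
  atom 14: aromatic c, 3 neighbours → 0 H
  atom 15: aromatic c, 3 neighbours → 0 H
  atom 16: F (halogen, monovalent) → 0 H
  atom 17: C, bond orders sum to 4 (valence 4) → 0 H
  atom 18: C, bond orders sum to 1 (valence 4) → 3 H
  atom 19: O, bond orders sum to 2 (valence 2) → 0 H
Totals → C:15, H:12, Br:1, F:1, O:2.
In Hill order: C15H12BrFO2.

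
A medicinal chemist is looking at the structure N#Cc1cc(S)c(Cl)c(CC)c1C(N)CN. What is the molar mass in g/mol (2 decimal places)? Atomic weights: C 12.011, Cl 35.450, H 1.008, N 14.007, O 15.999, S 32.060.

255.76 g/mol

First, the molecular formula is C11H14ClN3S (counting implicit H from valence).
  C: 11 × 12.011 = 132.121
  Cl: 1 × 35.450 = 35.450
  H: 14 × 1.008 = 14.112
  N: 3 × 14.007 = 42.021
  S: 1 × 32.060 = 32.060
Sum: 11×12.011 + 1×35.450 + 14×1.008 + 3×14.007 + 1×32.060 = 255.764 → 255.76 g/mol.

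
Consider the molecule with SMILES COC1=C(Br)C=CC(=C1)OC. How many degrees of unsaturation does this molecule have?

Degree of unsaturation = (number of rings) + (number of π bonds).
Ring closures in the SMILES: 1.
π bonds: 3 double bonds (each 1 DoU) → 3 DoU from unsaturation.
Total DoU = 1 + 3 = 4.

4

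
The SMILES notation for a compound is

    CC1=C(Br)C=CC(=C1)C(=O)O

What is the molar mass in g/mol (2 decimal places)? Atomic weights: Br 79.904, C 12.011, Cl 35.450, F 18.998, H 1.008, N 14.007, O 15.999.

215.05 g/mol

First, the molecular formula is C8H7BrO2 (counting implicit H from valence).
  Br: 1 × 79.904 = 79.904
  C: 8 × 12.011 = 96.088
  H: 7 × 1.008 = 7.056
  O: 2 × 15.999 = 31.998
Sum: 1×79.904 + 8×12.011 + 7×1.008 + 2×15.999 = 215.046 → 215.05 g/mol.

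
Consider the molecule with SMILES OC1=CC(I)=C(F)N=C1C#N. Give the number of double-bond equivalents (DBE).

6

Degree of unsaturation = (number of rings) + (number of π bonds).
Ring closures in the SMILES: 1.
π bonds: 3 double bonds (each 1 DoU), 1 triple bond (each 2 DoU) → 5 DoU from unsaturation.
Total DoU = 1 + 5 = 6.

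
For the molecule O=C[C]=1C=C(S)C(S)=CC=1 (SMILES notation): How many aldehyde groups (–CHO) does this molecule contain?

1

The aldehyde motif appears at heavy-atom position 2 in the SMILES.
Other groups present: 2 thiol.
Aldehyde count: 1.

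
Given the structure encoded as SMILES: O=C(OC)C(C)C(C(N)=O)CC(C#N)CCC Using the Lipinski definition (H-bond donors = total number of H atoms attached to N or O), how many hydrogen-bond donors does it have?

Donors: find every N or O and count the H atoms it carries.
  atom 1 (O): bond orders sum to 2 → 0 H
  atom 3 (O): bond orders sum to 2 → 0 H
  atom 9 (N): bond orders sum to 1 → 2 H
  atom 10 (O): bond orders sum to 2 → 0 H
  atom 14 (N): bond orders sum to 3 → 0 H
Lipinski HBD = 2.

2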